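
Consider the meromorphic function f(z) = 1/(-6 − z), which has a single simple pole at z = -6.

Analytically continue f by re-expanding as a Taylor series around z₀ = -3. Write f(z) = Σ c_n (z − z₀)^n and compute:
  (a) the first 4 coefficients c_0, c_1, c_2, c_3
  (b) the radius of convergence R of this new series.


Let w = z − z₀, so z = z₀ + w.
Then -6 − z = -6 − (z₀ + w) = (-6 − z₀) − w = -3 − w.
f(z) = 1/(-3 − w) = (1/(-3)) · 1/(1 − w/(-3)) = Σ_{n≥0} w^n / (-3)^(n+1).
So c_n = 1/(-3)^(n+1):
  c_0 = 1/(-3)^1 = -1/3.
  c_1 = 1/(-3)^2 = 1/9.
  c_2 = 1/(-3)^3 = -1/27.
  c_3 = 1/(-3)^4 = 1/81.
The series is valid for |w/d| < 1, i.e. |z − z₀| < |d|.
Radius of convergence: R = |-6 − z₀| = |-3| = 3 (distance from z₀ to the singularity z = -6).

c_0 = -1/3, c_1 = 1/9, c_2 = -1/27, c_3 = 1/81; R = 3.


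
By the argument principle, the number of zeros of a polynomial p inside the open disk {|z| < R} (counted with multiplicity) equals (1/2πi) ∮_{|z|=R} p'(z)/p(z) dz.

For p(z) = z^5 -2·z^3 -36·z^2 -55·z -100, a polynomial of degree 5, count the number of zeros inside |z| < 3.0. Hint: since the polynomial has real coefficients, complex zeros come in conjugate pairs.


The zeros of p are: 4, (-1 + 2i), (-1 - 2i), (-1 + 2i), (-1 - 2i).
Their magnitudes are: 4, 2.236, 2.236, 2.236, 2.236.
Zeros with |z| < R = 3.0: (-1 + 2i), (-1 - 2i), (-1 + 2i), (-1 - 2i).
Count = 4.
By the argument principle, (1/2πi) ∮_{|z|=R} p'(z)/p(z) dz equals exactly this count.

Number of zeros inside |z| < 3.0: 4.


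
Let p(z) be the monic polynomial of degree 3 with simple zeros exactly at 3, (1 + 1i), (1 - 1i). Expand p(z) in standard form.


The polynomial is p(z) = ∏_{α ∈ S} (z − α), where S = {3, (1 + 1i), (1 - 1i)}.
Expanding the product yields: p(z) = z^3 -5·z^2 + 8·z -6.
Note conjugate pairs combine to real quadratics: (z − (1+1i))(z − (1−1i)) = z² − 2z + 2.
The resulting polynomial has degree 3 and real coefficients as required.

p(z) = z^3 -5·z^2 + 8·z -6.


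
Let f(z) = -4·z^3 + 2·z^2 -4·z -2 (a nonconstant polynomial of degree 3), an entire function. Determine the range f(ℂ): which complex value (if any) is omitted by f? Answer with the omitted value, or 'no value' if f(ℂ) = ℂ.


Little Picard bounds the complement of f(ℂ) to at most one point.
For every w ∈ ℂ, the equation p(z) − w = 0 is a nonconstant polynomial in z and hence has at least one root by the fundamental theorem of algebra. So p is surjective onto ℂ, omitting no value.

Omitted value: no value.


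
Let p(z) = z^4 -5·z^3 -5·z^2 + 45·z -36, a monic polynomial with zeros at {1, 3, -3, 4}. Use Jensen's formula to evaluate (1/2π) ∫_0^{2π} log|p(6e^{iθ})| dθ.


Zeros: -3, 1, 3, 4; r = 6.
Inside |z| < r: -3, 1, 3, 4. Outside (|z| ≥ r): ∅.
p(0) = -36, so log|p(0)| = log(36) = 3.5835.
Apply Jensen: I(r) = log|p(0)| + Σ_k log(r/|z_k|), summed over zeros inside |z| < r.
  log(r/|z_k|) for z_k = 1: log(6/1) = 1.7918
  log(r/|z_k|) for z_k = 3: log(6/3) = 0.6931
  log(r/|z_k|) for z_k = -3: log(6/3) = 0.6931
  log(r/|z_k|) for z_k = 4: log(6/4) = 0.4055
Sum over inside zeros: 3.5835.
I(r) = log|p(0)| + (inside sum) = 3.5835 + 3.5835 = 7.1670.
Closed form (all zeros inside, monic): I(r) = n·log(r) = 4·log(6) = 7.1670. ✓

I(r) ≈ 7.1670.


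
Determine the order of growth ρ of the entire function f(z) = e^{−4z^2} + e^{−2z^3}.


Each summand is entire of order 2 and 3 respectively (as in the single-exponential case). The order of a sum is at most the max of the orders, so ρ ≤ 3. For the lower bound: on |z|=r choose arg z so that -2z^3 is real positive; then |e^{-2z^3}| = e^{2r^3} while |e^{-4z^2}| ≤ e^{4r^2} = o(e^{2r^3}). So |f| ≥ e^{2r^3}(1 − o(1)) and ρ ≥ 3. Hence ρ = max(2, 3) = 3.
Therefore ρ = 3.

Order ρ = 3.


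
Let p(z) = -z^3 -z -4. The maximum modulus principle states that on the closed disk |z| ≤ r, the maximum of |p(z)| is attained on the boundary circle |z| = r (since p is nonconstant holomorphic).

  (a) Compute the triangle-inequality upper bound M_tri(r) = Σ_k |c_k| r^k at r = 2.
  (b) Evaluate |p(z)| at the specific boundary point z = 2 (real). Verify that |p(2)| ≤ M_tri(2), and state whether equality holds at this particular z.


Coefficients: c_0 = -4, c_1 = -1, c_2 = 0, c_3 = -1. Radius r = 2.
Part (a). Triangle bound: M_tri(r) = Σ_k |c_k| r^k
  = |-4|·2^0 + |-1|·2^1 + |0|·2^2 + |-1|·2^3
  = 4 + 2 + 0 + 8 = 14.
This bounds M(r) := max_{|z|=r} |p(z)| from above; equality holds iff all terms c_k z^k can be made to align in phase at a single z on |z|=r.
Part (b). At z = 2 (real, on the circle |z| = r):
  p(2) = (-4)·2^0 + (-1)·2^1 + (0)·2^2 + (-1)·2^3 = -14.
  |p(2)| = 14.
Since all nonzero coefficients share the same sign, |p(2)| = 14 = M_tri(2); the triangle bound is attained at z = 2, so in fact M(r) = 14.

M_tri(2) = 14; |p(2)| = 14; equality at z=2: yes.


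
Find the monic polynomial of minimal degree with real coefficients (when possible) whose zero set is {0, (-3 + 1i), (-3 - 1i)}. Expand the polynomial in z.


The polynomial is p(z) = ∏_{α ∈ S} (z − α), where S = {0, (-3 + 1i), (-3 - 1i)}.
Expanding the product yields: p(z) = z^3 + 6·z^2 + 10·z.
Note conjugate pairs combine to real quadratics: (z − (-3+1i))(z − (-3−1i)) = z² + 6z + 10.
The resulting polynomial has degree 3 and real coefficients as required.

p(z) = z^3 + 6·z^2 + 10·z.


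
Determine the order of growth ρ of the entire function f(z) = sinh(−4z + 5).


sinh(w) is a linear combination of e^{iw} and e^{−iw} (or e^w, e^{−w} in the hyperbolic case), so |sinh(w)| ≤ e^{|w|}. With w = −4z + 5, |w| ≤ 4|z| + 5 = 4r + 5 on |z| = r, giving M(r) ≤ e^{4r + 5}, so ρ ≤ 1. On a suitable ray (z = it for sin/cos; z = t for sinh/cosh, t real → ∞), |sinh(−4z + 5)| grows like e^{4|t|}/2, so ρ ≥ 1. Hence ρ = 1.
Therefore ρ = 1.

Order ρ = 1.


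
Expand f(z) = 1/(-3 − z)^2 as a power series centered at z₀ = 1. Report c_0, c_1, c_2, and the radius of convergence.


Let w = z − z₀, so z = z₀ + w.
Then -3 − z = -3 − (z₀ + w) = (-3 − z₀) − w = -4 − w.
f(z) = 1/(-4 − w)^2 = (1/(-4)^2) · (1 − w/(-4))^{−2}.
By the binomial series (1−u)^{−2} = Σ_{n≥0} C(n+1, 1) u^n for |u|<1, with u = w/(-4):
  c_n = C(n+1, 1) / (-4)^(n+2).
  c_0 = 1/(-4)^2 = 1/16.
  c_1 = 2/(-4)^3 = -1/32.
  c_2 = 3/(-4)^4 = 3/256.
The series is valid for |w/d| < 1, i.e. |z − z₀| < |d|.
Radius of convergence: R = |-3 − z₀| = |-4| = 4 (distance from z₀ to the singularity z = -3).

c_0 = 1/16, c_1 = -1/32, c_2 = 3/256; R = 4.


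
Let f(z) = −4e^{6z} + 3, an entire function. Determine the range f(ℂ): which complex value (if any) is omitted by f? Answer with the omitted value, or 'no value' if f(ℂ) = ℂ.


Little Picard bounds the complement of f(ℂ) to at most one point.
e^{6z} is never zero on ℂ, so -4·e^{6z} takes every value in ℂ ∖ {0}. Adding 3 shifts the range to ℂ ∖ {3}. Thus f omits exactly the value 3.

Omitted value: 3.


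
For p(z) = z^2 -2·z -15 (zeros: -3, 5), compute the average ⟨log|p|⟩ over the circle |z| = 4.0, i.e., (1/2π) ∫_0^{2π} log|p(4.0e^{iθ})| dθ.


Zeros: -3, 5; r = 4.0.
Inside |z| < r: -3. Outside (|z| ≥ r): 5.
p(0) = -15, so log|p(0)| = log(15) = 2.7081.
Apply Jensen: I(r) = log|p(0)| + Σ_k log(r/|z_k|), summed over zeros inside |z| < r.
  log(r/|z_k|) for z_k = -3: log(4.0/3) = 0.2877
  Outside zeros (5) contribute nothing to the Jensen sum.
Sum over inside zeros: 0.2877.
I(r) = log|p(0)| + (inside sum) = 2.7081 + 0.2877 = 2.9957.
Note: since some zeros are outside |z| ≤ r, the simplified n·log(r) form does NOT apply — only the inside zeros contribute.

I(r) ≈ 2.9957.


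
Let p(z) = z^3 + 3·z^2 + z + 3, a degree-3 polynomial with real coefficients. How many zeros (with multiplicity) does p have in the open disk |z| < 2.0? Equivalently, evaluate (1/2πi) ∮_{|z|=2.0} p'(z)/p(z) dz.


The zeros of p are: (0 + 1i), (0 - 1i), -3.
Their magnitudes are: 1, 1, 3.
Zeros with |z| < R = 2.0: (0 + 1i), (0 - 1i).
Count = 2.
By the argument principle, (1/2πi) ∮_{|z|=R} p'(z)/p(z) dz equals exactly this count.

Number of zeros inside |z| < 2.0: 2.


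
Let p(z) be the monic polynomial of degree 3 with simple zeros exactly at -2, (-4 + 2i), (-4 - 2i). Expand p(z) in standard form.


The polynomial is p(z) = ∏_{α ∈ S} (z − α), where S = {-2, (-4 + 2i), (-4 - 2i)}.
Expanding the product yields: p(z) = z^3 + 10·z^2 + 36·z + 40.
Note conjugate pairs combine to real quadratics: (z − (-4+2i))(z − (-4−2i)) = z² + 8z + 20.
The resulting polynomial has degree 3 and real coefficients as required.

p(z) = z^3 + 10·z^2 + 36·z + 40.


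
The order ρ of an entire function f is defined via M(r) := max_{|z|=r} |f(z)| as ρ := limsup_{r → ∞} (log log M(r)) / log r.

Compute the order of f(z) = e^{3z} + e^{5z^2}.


Each summand is entire of order 1 and 2 respectively (as in the single-exponential case). The order of a sum is at most the max of the orders, so ρ ≤ 2. For the lower bound: on |z|=r choose arg z so that 5z^2 is real positive; then |e^{5z^2}| = e^{5r^2} while |e^{3z}| ≤ e^{3r^1} = o(e^{5r^2}). So |f| ≥ e^{5r^2}(1 − o(1)) and ρ ≥ 2. Hence ρ = max(1, 2) = 2.
Therefore ρ = 2.

Order ρ = 2.


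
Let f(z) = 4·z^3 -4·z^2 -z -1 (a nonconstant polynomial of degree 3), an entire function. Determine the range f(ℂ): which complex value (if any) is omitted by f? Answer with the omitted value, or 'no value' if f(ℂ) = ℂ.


Little Picard bounds the complement of f(ℂ) to at most one point.
For every w ∈ ℂ, the equation p(z) − w = 0 is a nonconstant polynomial in z and hence has at least one root by the fundamental theorem of algebra. So p is surjective onto ℂ, omitting no value.

Omitted value: no value.


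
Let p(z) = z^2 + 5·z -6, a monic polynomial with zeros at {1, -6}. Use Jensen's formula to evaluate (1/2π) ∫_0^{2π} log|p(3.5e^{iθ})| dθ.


Zeros: -6, 1; r = 3.5.
Inside |z| < r: 1. Outside (|z| ≥ r): -6.
p(0) = -6, so log|p(0)| = log(6) = 1.7918.
Apply Jensen: I(r) = log|p(0)| + Σ_k log(r/|z_k|), summed over zeros inside |z| < r.
  log(r/|z_k|) for z_k = 1: log(3.5/1) = 1.2528
  Outside zeros (-6) contribute nothing to the Jensen sum.
Sum over inside zeros: 1.2528.
I(r) = log|p(0)| + (inside sum) = 1.7918 + 1.2528 = 3.0445.
Note: since some zeros are outside |z| ≤ r, the simplified n·log(r) form does NOT apply — only the inside zeros contribute.

I(r) ≈ 3.0445.


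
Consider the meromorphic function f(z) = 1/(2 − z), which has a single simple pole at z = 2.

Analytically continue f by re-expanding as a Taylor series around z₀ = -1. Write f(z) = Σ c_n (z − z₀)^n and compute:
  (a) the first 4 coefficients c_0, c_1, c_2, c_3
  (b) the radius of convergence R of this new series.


Let w = z − z₀, so z = z₀ + w.
Then 2 − z = 2 − (z₀ + w) = (2 − z₀) − w = 3 − w.
f(z) = 1/(3 − w) = (1/(3)) · 1/(1 − w/(3)) = Σ_{n≥0} w^n / (3)^(n+1).
So c_n = 1/(3)^(n+1):
  c_0 = 1/(3)^1 = 1/3.
  c_1 = 1/(3)^2 = 1/9.
  c_2 = 1/(3)^3 = 1/27.
  c_3 = 1/(3)^4 = 1/81.
The series is valid for |w/d| < 1, i.e. |z − z₀| < |d|.
Radius of convergence: R = |2 − z₀| = |3| = 3 (distance from z₀ to the singularity z = 2).

c_0 = 1/3, c_1 = 1/9, c_2 = 1/27, c_3 = 1/81; R = 3.


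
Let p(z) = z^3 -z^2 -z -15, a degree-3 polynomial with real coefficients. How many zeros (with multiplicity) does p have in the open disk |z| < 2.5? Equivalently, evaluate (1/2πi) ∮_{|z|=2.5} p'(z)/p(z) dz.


The zeros of p are: 3, (-1 + 2i), (-1 - 2i).
Their magnitudes are: 3, 2.236, 2.236.
Zeros with |z| < R = 2.5: (-1 + 2i), (-1 - 2i).
Count = 2.
By the argument principle, (1/2πi) ∮_{|z|=R} p'(z)/p(z) dz equals exactly this count.

Number of zeros inside |z| < 2.5: 2.


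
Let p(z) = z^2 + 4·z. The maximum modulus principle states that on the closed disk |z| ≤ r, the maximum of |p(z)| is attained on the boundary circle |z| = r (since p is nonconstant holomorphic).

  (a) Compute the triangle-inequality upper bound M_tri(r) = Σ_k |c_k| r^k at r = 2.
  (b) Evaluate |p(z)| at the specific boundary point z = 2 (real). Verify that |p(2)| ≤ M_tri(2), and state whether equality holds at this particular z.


Coefficients: c_0 = 0, c_1 = 4, c_2 = 1. Radius r = 2.
Part (a). Triangle bound: M_tri(r) = Σ_k |c_k| r^k
  = |0|·2^0 + |4|·2^1 + |1|·2^2
  = 0 + 8 + 4 = 12.
This bounds M(r) := max_{|z|=r} |p(z)| from above; equality holds iff all terms c_k z^k can be made to align in phase at a single z on |z|=r.
Part (b). At z = 2 (real, on the circle |z| = r):
  p(2) = (0)·2^0 + (4)·2^1 + (1)·2^2 = 12.
  |p(2)| = 12.
Since all nonzero coefficients share the same sign, |p(2)| = 12 = M_tri(2); the triangle bound is attained at z = 2, so in fact M(r) = 12.

M_tri(2) = 12; |p(2)| = 12; equality at z=2: yes.


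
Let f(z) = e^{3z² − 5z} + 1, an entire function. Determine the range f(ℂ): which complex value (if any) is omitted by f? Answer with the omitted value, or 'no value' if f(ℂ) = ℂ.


Little Picard bounds the complement of f(ℂ) to at most one point.
The exponent g(z) = 3z² − 5z is a nonconstant polynomial, hence surjective onto ℂ. So e^{g(z)} takes every value in {e^w : w ∈ ℂ} = ℂ ∖ {0}. Adding 1 shifts the range to ℂ ∖ {1}. f omits exactly 1.

Omitted value: 1.


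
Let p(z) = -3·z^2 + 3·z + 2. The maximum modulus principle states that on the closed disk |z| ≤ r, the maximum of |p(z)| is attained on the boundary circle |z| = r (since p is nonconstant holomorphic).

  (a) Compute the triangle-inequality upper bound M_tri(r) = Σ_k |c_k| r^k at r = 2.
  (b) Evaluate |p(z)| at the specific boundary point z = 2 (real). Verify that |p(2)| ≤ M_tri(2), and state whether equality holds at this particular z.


Coefficients: c_0 = 2, c_1 = 3, c_2 = -3. Radius r = 2.
Part (a). Triangle bound: M_tri(r) = Σ_k |c_k| r^k
  = |2|·2^0 + |3|·2^1 + |-3|·2^2
  = 2 + 6 + 12 = 20.
This bounds M(r) := max_{|z|=r} |p(z)| from above; equality holds iff all terms c_k z^k can be made to align in phase at a single z on |z|=r.
Part (b). At z = 2 (real, on the circle |z| = r):
  p(2) = (2)·2^0 + (3)·2^1 + (-3)·2^2 = -4.
  |p(2)| = 4.
Check: |p(2)| = 4 ≤ 20 = M_tri(2). ✓ Equality does not hold at z = 2 (the coefficients have mixed signs, so the terms do not all align in phase there).

M_tri(2) = 20; |p(2)| = 4; equality at z=2: no.


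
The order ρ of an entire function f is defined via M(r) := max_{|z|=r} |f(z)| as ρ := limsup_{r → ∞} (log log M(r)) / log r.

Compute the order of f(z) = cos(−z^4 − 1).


Write cos(w) = (e^{iw} ± e^{−iw})/(2 or 2i), so |cos(w)| ≤ e^{|w|}. With w = −z^4 − 1, |w| ≤ 1r^4 + 1 on |z|=r, giving M(r) ≤ e^{1r^4 + 1} and ρ ≤ 4. For the lower bound, choose z on |z|=r with -1z^4 purely imaginary of modulus 1r^4; then |cos(−z^4 − 1)| grows like e^{1r^4}/2, so ρ ≥ 4. Hence ρ = 4.
Therefore ρ = 4.

Order ρ = 4.


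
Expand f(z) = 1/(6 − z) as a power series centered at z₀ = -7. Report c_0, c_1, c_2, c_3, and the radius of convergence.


Let w = z − z₀, so z = z₀ + w.
Then 6 − z = 6 − (z₀ + w) = (6 − z₀) − w = 13 − w.
f(z) = 1/(13 − w) = (1/(13)) · 1/(1 − w/(13)) = Σ_{n≥0} w^n / (13)^(n+1).
So c_n = 1/(13)^(n+1):
  c_0 = 1/(13)^1 = 1/13.
  c_1 = 1/(13)^2 = 1/169.
  c_2 = 1/(13)^3 = 1/2197.
  c_3 = 1/(13)^4 = 1/28561.
The series is valid for |w/d| < 1, i.e. |z − z₀| < |d|.
Radius of convergence: R = |6 − z₀| = |13| = 13 (distance from z₀ to the singularity z = 6).

c_0 = 1/13, c_1 = 1/169, c_2 = 1/2197, c_3 = 1/28561; R = 13.


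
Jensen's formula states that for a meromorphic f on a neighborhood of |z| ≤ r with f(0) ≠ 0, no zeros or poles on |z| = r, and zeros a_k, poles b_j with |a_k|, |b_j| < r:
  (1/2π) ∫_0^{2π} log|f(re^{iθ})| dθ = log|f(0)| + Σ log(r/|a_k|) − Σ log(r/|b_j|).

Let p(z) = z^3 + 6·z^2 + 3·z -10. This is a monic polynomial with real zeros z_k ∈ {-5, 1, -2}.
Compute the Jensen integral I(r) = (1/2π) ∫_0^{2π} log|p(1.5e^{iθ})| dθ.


Zeros: -5, -2, 1; r = 1.5.
Inside |z| < r: 1. Outside (|z| ≥ r): -5, -2.
p(0) = -10, so log|p(0)| = log(10) = 2.3026.
Apply Jensen: I(r) = log|p(0)| + Σ_k log(r/|z_k|), summed over zeros inside |z| < r.
  log(r/|z_k|) for z_k = 1: log(1.5/1) = 0.4055
  Outside zeros (-5, -2) contribute nothing to the Jensen sum.
Sum over inside zeros: 0.4055.
I(r) = log|p(0)| + (inside sum) = 2.3026 + 0.4055 = 2.7081.
Note: since some zeros are outside |z| ≤ r, the simplified n·log(r) form does NOT apply — only the inside zeros contribute.

I(r) ≈ 2.7081.


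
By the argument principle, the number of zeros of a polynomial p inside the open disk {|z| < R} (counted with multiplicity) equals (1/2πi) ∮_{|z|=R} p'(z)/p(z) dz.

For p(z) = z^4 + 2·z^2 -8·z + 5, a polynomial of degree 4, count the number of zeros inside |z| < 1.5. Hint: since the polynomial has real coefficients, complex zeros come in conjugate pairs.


The zeros of p are: 1, 1, (-1 + 2i), (-1 - 2i).
Their magnitudes are: 1, 1, 2.236, 2.236.
Zeros with |z| < R = 1.5: 1, 1.
Count = 2.
By the argument principle, (1/2πi) ∮_{|z|=R} p'(z)/p(z) dz equals exactly this count.

Number of zeros inside |z| < 1.5: 2.


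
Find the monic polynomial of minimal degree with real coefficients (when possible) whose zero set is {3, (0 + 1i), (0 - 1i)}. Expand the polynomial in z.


The polynomial is p(z) = ∏_{α ∈ S} (z − α), where S = {3, (0 + 1i), (0 - 1i)}.
Expanding the product yields: p(z) = z^3 -3·z^2 + z -3.
Note conjugate pairs combine to real quadratics: (z − (0+1i))(z − (0−1i)) = z² + 1.
The resulting polynomial has degree 3 and real coefficients as required.

p(z) = z^3 -3·z^2 + z -3.


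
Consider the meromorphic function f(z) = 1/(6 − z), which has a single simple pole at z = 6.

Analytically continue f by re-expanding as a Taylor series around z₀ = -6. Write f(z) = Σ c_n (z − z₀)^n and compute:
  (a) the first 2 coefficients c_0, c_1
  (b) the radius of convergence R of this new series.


Let w = z − z₀, so z = z₀ + w.
Then 6 − z = 6 − (z₀ + w) = (6 − z₀) − w = 12 − w.
f(z) = 1/(12 − w) = (1/(12)) · 1/(1 − w/(12)) = Σ_{n≥0} w^n / (12)^(n+1).
So c_n = 1/(12)^(n+1):
  c_0 = 1/(12)^1 = 1/12.
  c_1 = 1/(12)^2 = 1/144.
The series is valid for |w/d| < 1, i.e. |z − z₀| < |d|.
Radius of convergence: R = |6 − z₀| = |12| = 12 (distance from z₀ to the singularity z = 6).

c_0 = 1/12, c_1 = 1/144; R = 12.


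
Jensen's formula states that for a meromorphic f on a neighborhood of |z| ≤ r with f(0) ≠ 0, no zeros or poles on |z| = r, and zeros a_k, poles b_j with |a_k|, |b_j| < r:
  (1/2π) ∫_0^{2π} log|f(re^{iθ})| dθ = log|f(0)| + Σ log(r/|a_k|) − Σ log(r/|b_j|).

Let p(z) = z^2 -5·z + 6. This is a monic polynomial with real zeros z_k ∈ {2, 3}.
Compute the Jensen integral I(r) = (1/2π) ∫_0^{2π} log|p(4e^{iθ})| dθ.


Zeros: 2, 3; r = 4.
Inside |z| < r: 2, 3. Outside (|z| ≥ r): ∅.
p(0) = 6, so log|p(0)| = log(6) = 1.7918.
Apply Jensen: I(r) = log|p(0)| + Σ_k log(r/|z_k|), summed over zeros inside |z| < r.
  log(r/|z_k|) for z_k = 2: log(4/2) = 0.6931
  log(r/|z_k|) for z_k = 3: log(4/3) = 0.2877
Sum over inside zeros: 0.9808.
I(r) = log|p(0)| + (inside sum) = 1.7918 + 0.9808 = 2.7726.
Closed form (all zeros inside, monic): I(r) = n·log(r) = 2·log(4) = 2.7726. ✓

I(r) ≈ 2.7726.


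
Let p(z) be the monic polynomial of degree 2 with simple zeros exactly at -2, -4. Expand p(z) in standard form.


The polynomial is p(z) = ∏_{α ∈ S} (z − α), where S = {-2, -4}.
Expanding the product yields: p(z) = z^2 + 6·z + 8.
The resulting polynomial has degree 2 and real coefficients as required.

p(z) = z^2 + 6·z + 8.


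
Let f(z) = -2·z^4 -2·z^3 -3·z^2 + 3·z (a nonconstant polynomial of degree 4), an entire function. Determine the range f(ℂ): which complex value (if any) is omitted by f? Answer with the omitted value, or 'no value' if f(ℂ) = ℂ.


Little Picard bounds the complement of f(ℂ) to at most one point.
For every w ∈ ℂ, the equation p(z) − w = 0 is a nonconstant polynomial in z and hence has at least one root by the fundamental theorem of algebra. So p is surjective onto ℂ, omitting no value.

Omitted value: no value.


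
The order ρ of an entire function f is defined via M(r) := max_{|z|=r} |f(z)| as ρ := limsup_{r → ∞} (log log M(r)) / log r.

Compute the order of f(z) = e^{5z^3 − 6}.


|e^{5z^3 − 6}| = e^{Re(5·z^3) + -6} ≤ e^{5|z|^3 + -6} = e^{5r^3 + -6} on |z| = r, so ρ ≤ 3. Choosing z on |z|=r so that 5·z^3 is real positive (always possible by picking arg z appropriately) gives |f(z)| = e^{5r^3 + -6}, matching the bound. The additive constant -6 does not affect log log M(r) ~ 3·log r. Hence ρ = 3.
Therefore ρ = 3.

Order ρ = 3.


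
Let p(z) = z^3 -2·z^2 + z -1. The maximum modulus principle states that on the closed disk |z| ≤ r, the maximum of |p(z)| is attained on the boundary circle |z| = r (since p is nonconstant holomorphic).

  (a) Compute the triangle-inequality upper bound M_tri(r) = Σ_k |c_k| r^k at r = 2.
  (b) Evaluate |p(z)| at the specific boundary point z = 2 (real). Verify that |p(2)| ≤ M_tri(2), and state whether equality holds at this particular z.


Coefficients: c_0 = -1, c_1 = 1, c_2 = -2, c_3 = 1. Radius r = 2.
Part (a). Triangle bound: M_tri(r) = Σ_k |c_k| r^k
  = |-1|·2^0 + |1|·2^1 + |-2|·2^2 + |1|·2^3
  = 1 + 2 + 8 + 8 = 19.
This bounds M(r) := max_{|z|=r} |p(z)| from above; equality holds iff all terms c_k z^k can be made to align in phase at a single z on |z|=r.
Part (b). At z = 2 (real, on the circle |z| = r):
  p(2) = (-1)·2^0 + (1)·2^1 + (-2)·2^2 + (1)·2^3 = 1.
  |p(2)| = 1.
Check: |p(2)| = 1 ≤ 19 = M_tri(2). ✓ Equality does not hold at z = 2 (the coefficients have mixed signs, so the terms do not all align in phase there).

M_tri(2) = 19; |p(2)| = 1; equality at z=2: no.


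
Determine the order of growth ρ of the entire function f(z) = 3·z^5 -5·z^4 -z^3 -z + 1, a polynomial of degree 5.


|f(z)| ≤ Σ|c_k|·r^k = O(r^5) as r → ∞. Polynomial growth is O(e^{r^ε}) for every ε > 0 (since r^5/e^{r^ε} → 0), so ρ ≤ ε for all ε > 0, i.e. ρ = 0. Every nonconstant polynomial has order 0.
Therefore ρ = 0.

Order ρ = 0.


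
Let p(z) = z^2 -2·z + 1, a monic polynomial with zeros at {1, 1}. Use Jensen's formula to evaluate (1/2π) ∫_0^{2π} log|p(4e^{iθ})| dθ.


Zeros: 1, 1; r = 4.
Inside |z| < r: 1, 1. Outside (|z| ≥ r): ∅.
p(0) = 1, so log|p(0)| = log(1) = 0.0000.
Apply Jensen: I(r) = log|p(0)| + Σ_k log(r/|z_k|), summed over zeros inside |z| < r.
  log(r/|z_k|) for z_k = 1: log(4/1) = 1.3863
  log(r/|z_k|) for z_k = 1: log(4/1) = 1.3863
Sum over inside zeros: 2.7726.
I(r) = log|p(0)| + (inside sum) = 0.0000 + 2.7726 = 2.7726.
Closed form (all zeros inside, monic): I(r) = n·log(r) = 2·log(4) = 2.7726. ✓

I(r) ≈ 2.7726.


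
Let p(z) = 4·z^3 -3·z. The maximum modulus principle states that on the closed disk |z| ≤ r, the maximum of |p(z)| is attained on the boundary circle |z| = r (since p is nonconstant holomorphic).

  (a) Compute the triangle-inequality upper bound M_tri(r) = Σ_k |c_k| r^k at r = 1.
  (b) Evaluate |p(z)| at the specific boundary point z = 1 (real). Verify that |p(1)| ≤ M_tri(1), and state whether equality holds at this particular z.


Coefficients: c_0 = 0, c_1 = -3, c_2 = 0, c_3 = 4. Radius r = 1.
Part (a). Triangle bound: M_tri(r) = Σ_k |c_k| r^k
  = |0|·1^0 + |-3|·1^1 + |0|·1^2 + |4|·1^3
  = 0 + 3 + 0 + 4 = 7.
This bounds M(r) := max_{|z|=r} |p(z)| from above; equality holds iff all terms c_k z^k can be made to align in phase at a single z on |z|=r.
Part (b). At z = 1 (real, on the circle |z| = r):
  p(1) = (0)·1^0 + (-3)·1^1 + (0)·1^2 + (4)·1^3 = 1.
  |p(1)| = 1.
Check: |p(1)| = 1 ≤ 7 = M_tri(1). ✓ Equality does not hold at z = 1 (the coefficients have mixed signs, so the terms do not all align in phase there).

M_tri(1) = 7; |p(1)| = 1; equality at z=1: no.


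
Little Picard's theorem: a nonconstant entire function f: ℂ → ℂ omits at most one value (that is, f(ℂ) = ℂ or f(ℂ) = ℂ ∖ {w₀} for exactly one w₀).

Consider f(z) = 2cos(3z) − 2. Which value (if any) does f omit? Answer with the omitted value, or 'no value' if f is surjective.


Little Picard bounds the complement of f(ℂ) to at most one point.
cos is entire and surjective onto ℂ: for every w ∈ ℂ, cos(ζ) = w has a solution ζ ∈ ℂ (e.g., via the complex inverse arccos). With ζ = 3z this gives z = ζ/(3). Then 2·cos(3z) takes every value in 2·ℂ = ℂ, and adding -2 is a bijection of ℂ. So f is surjective and omits no value. (Note: only on the real line is cos bounded by [−1, 1].)

Omitted value: no value.


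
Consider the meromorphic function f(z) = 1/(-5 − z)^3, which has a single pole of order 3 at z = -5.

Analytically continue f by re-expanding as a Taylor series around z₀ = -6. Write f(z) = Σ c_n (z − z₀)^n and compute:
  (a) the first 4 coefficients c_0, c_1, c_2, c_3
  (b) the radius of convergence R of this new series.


Let w = z − z₀, so z = z₀ + w.
Then -5 − z = -5 − (z₀ + w) = (-5 − z₀) − w = 1 − w.
f(z) = 1/(1 − w)^3 = (1/(1)^3) · (1 − w/(1))^{−3}.
By the binomial series (1−u)^{−3} = Σ_{n≥0} C(n+2, 2) u^n for |u|<1, with u = w/(1):
  c_n = C(n+2, 2) / (1)^(n+3).
  c_0 = 1/(1)^3 = 1.
  c_1 = 3/(1)^4 = 3.
  c_2 = 6/(1)^5 = 6.
  c_3 = 10/(1)^6 = 10.
The series is valid for |w/d| < 1, i.e. |z − z₀| < |d|.
Radius of convergence: R = |-5 − z₀| = |1| = 1 (distance from z₀ to the singularity z = -5).

c_0 = 1, c_1 = 3, c_2 = 6, c_3 = 10; R = 1.


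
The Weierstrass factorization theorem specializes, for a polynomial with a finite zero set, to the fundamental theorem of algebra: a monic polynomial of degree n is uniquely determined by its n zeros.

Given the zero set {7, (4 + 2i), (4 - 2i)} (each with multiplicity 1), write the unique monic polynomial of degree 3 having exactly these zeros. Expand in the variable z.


The polynomial is p(z) = ∏_{α ∈ S} (z − α), where S = {7, (4 + 2i), (4 - 2i)}.
Expanding the product yields: p(z) = z^3 -15·z^2 + 76·z -140.
Note conjugate pairs combine to real quadratics: (z − (4+2i))(z − (4−2i)) = z² − 8z + 20.
The resulting polynomial has degree 3 and real coefficients as required.

p(z) = z^3 -15·z^2 + 76·z -140.


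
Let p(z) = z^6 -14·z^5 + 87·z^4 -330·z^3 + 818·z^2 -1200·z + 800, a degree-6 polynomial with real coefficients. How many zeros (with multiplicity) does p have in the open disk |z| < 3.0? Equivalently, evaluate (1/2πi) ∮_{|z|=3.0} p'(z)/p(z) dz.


The zeros of p are: 4, 4, (1 + 3i), (1 - 3i), (2 + 1i), (2 - 1i).
Their magnitudes are: 4, 4, 3.162, 3.162, 2.236, 2.236.
Zeros with |z| < R = 3.0: (2 + 1i), (2 - 1i).
Count = 2.
By the argument principle, (1/2πi) ∮_{|z|=R} p'(z)/p(z) dz equals exactly this count.

Number of zeros inside |z| < 3.0: 2.


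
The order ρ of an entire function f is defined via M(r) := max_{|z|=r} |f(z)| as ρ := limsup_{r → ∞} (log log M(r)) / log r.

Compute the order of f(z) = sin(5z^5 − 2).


Write sin(w) = (e^{iw} ± e^{−iw})/(2 or 2i), so |sin(w)| ≤ e^{|w|}. With w = 5z^5 − 2, |w| ≤ 5r^5 + 2 on |z|=r, giving M(r) ≤ e^{5r^5 + 2} and ρ ≤ 5. For the lower bound, choose z on |z|=r with 5z^5 purely imaginary of modulus 5r^5; then |sin(5z^5 − 2)| grows like e^{5r^5}/2, so ρ ≥ 5. Hence ρ = 5.
Therefore ρ = 5.

Order ρ = 5.


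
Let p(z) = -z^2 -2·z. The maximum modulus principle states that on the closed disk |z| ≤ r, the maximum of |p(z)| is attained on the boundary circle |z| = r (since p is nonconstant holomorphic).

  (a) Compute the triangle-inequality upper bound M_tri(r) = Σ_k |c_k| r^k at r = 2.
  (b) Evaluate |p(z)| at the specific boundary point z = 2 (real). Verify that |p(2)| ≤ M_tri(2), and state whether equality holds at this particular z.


Coefficients: c_0 = 0, c_1 = -2, c_2 = -1. Radius r = 2.
Part (a). Triangle bound: M_tri(r) = Σ_k |c_k| r^k
  = |0|·2^0 + |-2|·2^1 + |-1|·2^2
  = 0 + 4 + 4 = 8.
This bounds M(r) := max_{|z|=r} |p(z)| from above; equality holds iff all terms c_k z^k can be made to align in phase at a single z on |z|=r.
Part (b). At z = 2 (real, on the circle |z| = r):
  p(2) = (0)·2^0 + (-2)·2^1 + (-1)·2^2 = -8.
  |p(2)| = 8.
Since all nonzero coefficients share the same sign, |p(2)| = 8 = M_tri(2); the triangle bound is attained at z = 2, so in fact M(r) = 8.

M_tri(2) = 8; |p(2)| = 8; equality at z=2: yes.


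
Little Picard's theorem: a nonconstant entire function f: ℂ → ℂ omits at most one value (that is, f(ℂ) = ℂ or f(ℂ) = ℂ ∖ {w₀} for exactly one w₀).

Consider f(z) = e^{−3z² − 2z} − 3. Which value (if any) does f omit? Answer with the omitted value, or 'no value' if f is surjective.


Little Picard bounds the complement of f(ℂ) to at most one point.
The exponent g(z) = −3z² − 2z is a nonconstant polynomial, hence surjective onto ℂ. So e^{g(z)} takes every value in {e^w : w ∈ ℂ} = ℂ ∖ {0}. Adding -3 shifts the range to ℂ ∖ {-3}. f omits exactly -3.

Omitted value: -3.


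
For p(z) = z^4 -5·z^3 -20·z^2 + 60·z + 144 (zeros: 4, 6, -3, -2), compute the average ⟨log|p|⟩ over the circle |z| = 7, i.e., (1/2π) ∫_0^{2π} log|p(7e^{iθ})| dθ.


Zeros: -3, -2, 4, 6; r = 7.
Inside |z| < r: -3, -2, 4, 6. Outside (|z| ≥ r): ∅.
p(0) = 144, so log|p(0)| = log(144) = 4.9698.
Apply Jensen: I(r) = log|p(0)| + Σ_k log(r/|z_k|), summed over zeros inside |z| < r.
  log(r/|z_k|) for z_k = 4: log(7/4) = 0.5596
  log(r/|z_k|) for z_k = 6: log(7/6) = 0.1542
  log(r/|z_k|) for z_k = -3: log(7/3) = 0.8473
  log(r/|z_k|) for z_k = -2: log(7/2) = 1.2528
Sum over inside zeros: 2.8138.
I(r) = log|p(0)| + (inside sum) = 4.9698 + 2.8138 = 7.7836.
Closed form (all zeros inside, monic): I(r) = n·log(r) = 4·log(7) = 7.7836. ✓

I(r) ≈ 7.7836.


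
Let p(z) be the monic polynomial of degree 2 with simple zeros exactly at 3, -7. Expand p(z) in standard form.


The polynomial is p(z) = ∏_{α ∈ S} (z − α), where S = {3, -7}.
Expanding the product yields: p(z) = z^2 + 4·z -21.
The resulting polynomial has degree 2 and real coefficients as required.

p(z) = z^2 + 4·z -21.


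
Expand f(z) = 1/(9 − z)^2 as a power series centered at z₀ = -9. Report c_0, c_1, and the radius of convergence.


Let w = z − z₀, so z = z₀ + w.
Then 9 − z = 9 − (z₀ + w) = (9 − z₀) − w = 18 − w.
f(z) = 1/(18 − w)^2 = (1/(18)^2) · (1 − w/(18))^{−2}.
By the binomial series (1−u)^{−2} = Σ_{n≥0} C(n+1, 1) u^n for |u|<1, with u = w/(18):
  c_n = C(n+1, 1) / (18)^(n+2).
  c_0 = 1/(18)^2 = 1/324.
  c_1 = 2/(18)^3 = 1/2916.
The series is valid for |w/d| < 1, i.e. |z − z₀| < |d|.
Radius of convergence: R = |9 − z₀| = |18| = 18 (distance from z₀ to the singularity z = 9).

c_0 = 1/324, c_1 = 1/2916; R = 18.


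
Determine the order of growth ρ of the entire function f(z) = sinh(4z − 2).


sinh(w) is a linear combination of e^{iw} and e^{−iw} (or e^w, e^{−w} in the hyperbolic case), so |sinh(w)| ≤ e^{|w|}. With w = 4z − 2, |w| ≤ 4|z| + 2 = 4r + 2 on |z| = r, giving M(r) ≤ e^{4r + 2}, so ρ ≤ 1. On a suitable ray (z = it for sin/cos; z = t for sinh/cosh, t real → ∞), |sinh(4z − 2)| grows like e^{4|t|}/2, so ρ ≥ 1. Hence ρ = 1.
Therefore ρ = 1.

Order ρ = 1.


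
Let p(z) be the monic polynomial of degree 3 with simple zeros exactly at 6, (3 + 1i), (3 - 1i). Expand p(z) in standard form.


The polynomial is p(z) = ∏_{α ∈ S} (z − α), where S = {6, (3 + 1i), (3 - 1i)}.
Expanding the product yields: p(z) = z^3 -12·z^2 + 46·z -60.
Note conjugate pairs combine to real quadratics: (z − (3+1i))(z − (3−1i)) = z² − 6z + 10.
The resulting polynomial has degree 3 and real coefficients as required.

p(z) = z^3 -12·z^2 + 46·z -60.


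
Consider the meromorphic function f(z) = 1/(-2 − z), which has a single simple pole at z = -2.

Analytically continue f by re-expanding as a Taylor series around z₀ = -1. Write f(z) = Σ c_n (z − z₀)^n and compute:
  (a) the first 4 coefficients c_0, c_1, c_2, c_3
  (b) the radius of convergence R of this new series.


Let w = z − z₀, so z = z₀ + w.
Then -2 − z = -2 − (z₀ + w) = (-2 − z₀) − w = -1 − w.
f(z) = 1/(-1 − w) = (1/(-1)) · 1/(1 − w/(-1)) = Σ_{n≥0} w^n / (-1)^(n+1).
So c_n = 1/(-1)^(n+1):
  c_0 = 1/(-1)^1 = -1.
  c_1 = 1/(-1)^2 = 1.
  c_2 = 1/(-1)^3 = -1.
  c_3 = 1/(-1)^4 = 1.
The series is valid for |w/d| < 1, i.e. |z − z₀| < |d|.
Radius of convergence: R = |-2 − z₀| = |-1| = 1 (distance from z₀ to the singularity z = -2).

c_0 = -1, c_1 = 1, c_2 = -1, c_3 = 1; R = 1.


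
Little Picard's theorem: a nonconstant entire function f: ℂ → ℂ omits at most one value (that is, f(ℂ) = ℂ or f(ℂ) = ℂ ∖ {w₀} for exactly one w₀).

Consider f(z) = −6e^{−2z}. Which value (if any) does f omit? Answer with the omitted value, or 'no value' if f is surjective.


Little Picard bounds the complement of f(ℂ) to at most one point.
e^{−2z} is never zero on ℂ, so -6·e^{−2z} takes every value in ℂ ∖ {0}. Adding 0 shifts the range to ℂ ∖ {0}. Thus f omits exactly the value 0.

Omitted value: 0.


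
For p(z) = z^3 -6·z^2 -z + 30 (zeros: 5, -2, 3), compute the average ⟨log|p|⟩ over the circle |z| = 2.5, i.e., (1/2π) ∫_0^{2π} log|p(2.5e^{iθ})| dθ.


Zeros: -2, 3, 5; r = 2.5.
Inside |z| < r: -2. Outside (|z| ≥ r): 3, 5.
p(0) = 30, so log|p(0)| = log(30) = 3.4012.
Apply Jensen: I(r) = log|p(0)| + Σ_k log(r/|z_k|), summed over zeros inside |z| < r.
  log(r/|z_k|) for z_k = -2: log(2.5/2) = 0.2231
  Outside zeros (3, 5) contribute nothing to the Jensen sum.
Sum over inside zeros: 0.2231.
I(r) = log|p(0)| + (inside sum) = 3.4012 + 0.2231 = 3.6243.
Note: since some zeros are outside |z| ≤ r, the simplified n·log(r) form does NOT apply — only the inside zeros contribute.

I(r) ≈ 3.6243.


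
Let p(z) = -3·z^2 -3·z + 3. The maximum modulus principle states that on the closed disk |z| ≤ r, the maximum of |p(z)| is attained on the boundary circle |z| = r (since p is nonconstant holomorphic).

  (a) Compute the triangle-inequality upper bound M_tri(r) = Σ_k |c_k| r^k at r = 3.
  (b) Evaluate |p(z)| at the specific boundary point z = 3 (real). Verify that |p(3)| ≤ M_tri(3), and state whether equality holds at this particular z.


Coefficients: c_0 = 3, c_1 = -3, c_2 = -3. Radius r = 3.
Part (a). Triangle bound: M_tri(r) = Σ_k |c_k| r^k
  = |3|·3^0 + |-3|·3^1 + |-3|·3^2
  = 3 + 9 + 27 = 39.
This bounds M(r) := max_{|z|=r} |p(z)| from above; equality holds iff all terms c_k z^k can be made to align in phase at a single z on |z|=r.
Part (b). At z = 3 (real, on the circle |z| = r):
  p(3) = (3)·3^0 + (-3)·3^1 + (-3)·3^2 = -33.
  |p(3)| = 33.
Check: |p(3)| = 33 ≤ 39 = M_tri(3). ✓ Equality does not hold at z = 3 (the coefficients have mixed signs, so the terms do not all align in phase there).

M_tri(3) = 39; |p(3)| = 33; equality at z=3: no.


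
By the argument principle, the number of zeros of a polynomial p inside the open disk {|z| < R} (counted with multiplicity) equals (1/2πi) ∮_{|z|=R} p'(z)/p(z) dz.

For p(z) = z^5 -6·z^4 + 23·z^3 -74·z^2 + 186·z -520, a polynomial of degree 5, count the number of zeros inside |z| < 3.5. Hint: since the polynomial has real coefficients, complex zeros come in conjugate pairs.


The zeros of p are: (-1 + 3i), (-1 - 3i), 4, (2 + 3i), (2 - 3i).
Their magnitudes are: 3.162, 3.162, 4, 3.606, 3.606.
Zeros with |z| < R = 3.5: (-1 + 3i), (-1 - 3i).
Count = 2.
By the argument principle, (1/2πi) ∮_{|z|=R} p'(z)/p(z) dz equals exactly this count.

Number of zeros inside |z| < 3.5: 2.


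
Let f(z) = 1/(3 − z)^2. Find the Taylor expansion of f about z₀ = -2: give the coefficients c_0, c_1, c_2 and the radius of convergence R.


Let w = z − z₀, so z = z₀ + w.
Then 3 − z = 3 − (z₀ + w) = (3 − z₀) − w = 5 − w.
f(z) = 1/(5 − w)^2 = (1/(5)^2) · (1 − w/(5))^{−2}.
By the binomial series (1−u)^{−2} = Σ_{n≥0} C(n+1, 1) u^n for |u|<1, with u = w/(5):
  c_n = C(n+1, 1) / (5)^(n+2).
  c_0 = 1/(5)^2 = 1/25.
  c_1 = 2/(5)^3 = 2/125.
  c_2 = 3/(5)^4 = 3/625.
The series is valid for |w/d| < 1, i.e. |z − z₀| < |d|.
Radius of convergence: R = |3 − z₀| = |5| = 5 (distance from z₀ to the singularity z = 3).

c_0 = 1/25, c_1 = 2/125, c_2 = 3/625; R = 5.


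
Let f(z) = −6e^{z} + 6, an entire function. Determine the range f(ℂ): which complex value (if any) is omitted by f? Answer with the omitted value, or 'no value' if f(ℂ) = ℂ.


Little Picard bounds the complement of f(ℂ) to at most one point.
e^{z} is never zero on ℂ, so -6·e^{z} takes every value in ℂ ∖ {0}. Adding 6 shifts the range to ℂ ∖ {6}. Thus f omits exactly the value 6.

Omitted value: 6.


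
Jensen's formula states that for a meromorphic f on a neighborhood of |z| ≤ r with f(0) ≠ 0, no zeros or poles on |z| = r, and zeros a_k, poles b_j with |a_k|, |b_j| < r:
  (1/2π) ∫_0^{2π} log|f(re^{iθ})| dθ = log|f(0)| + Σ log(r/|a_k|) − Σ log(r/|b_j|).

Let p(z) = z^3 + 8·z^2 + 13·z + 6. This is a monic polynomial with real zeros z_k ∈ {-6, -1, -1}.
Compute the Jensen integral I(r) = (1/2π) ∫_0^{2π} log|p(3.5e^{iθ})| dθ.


Zeros: -6, -1, -1; r = 3.5.
Inside |z| < r: -1, -1. Outside (|z| ≥ r): -6.
p(0) = 6, so log|p(0)| = log(6) = 1.7918.
Apply Jensen: I(r) = log|p(0)| + Σ_k log(r/|z_k|), summed over zeros inside |z| < r.
  log(r/|z_k|) for z_k = -1: log(3.5/1) = 1.2528
  log(r/|z_k|) for z_k = -1: log(3.5/1) = 1.2528
  Outside zeros (-6) contribute nothing to the Jensen sum.
Sum over inside zeros: 2.5055.
I(r) = log|p(0)| + (inside sum) = 1.7918 + 2.5055 = 4.2973.
Note: since some zeros are outside |z| ≤ r, the simplified n·log(r) form does NOT apply — only the inside zeros contribute.

I(r) ≈ 4.2973.


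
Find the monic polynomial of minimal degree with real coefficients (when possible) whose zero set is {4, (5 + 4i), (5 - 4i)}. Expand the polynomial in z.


The polynomial is p(z) = ∏_{α ∈ S} (z − α), where S = {4, (5 + 4i), (5 - 4i)}.
Expanding the product yields: p(z) = z^3 -14·z^2 + 81·z -164.
Note conjugate pairs combine to real quadratics: (z − (5+4i))(z − (5−4i)) = z² − 10z + 41.
The resulting polynomial has degree 3 and real coefficients as required.

p(z) = z^3 -14·z^2 + 81·z -164.


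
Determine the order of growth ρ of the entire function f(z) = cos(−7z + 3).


cos(w) is a linear combination of e^{iw} and e^{−iw} (or e^w, e^{−w} in the hyperbolic case), so |cos(w)| ≤ e^{|w|}. With w = −7z + 3, |w| ≤ 7|z| + 3 = 7r + 3 on |z| = r, giving M(r) ≤ e^{7r + 3}, so ρ ≤ 1. On a suitable ray (z = it for sin/cos; z = t for sinh/cosh, t real → ∞), |cos(−7z + 3)| grows like e^{7|t|}/2, so ρ ≥ 1. Hence ρ = 1.
Therefore ρ = 1.

Order ρ = 1.


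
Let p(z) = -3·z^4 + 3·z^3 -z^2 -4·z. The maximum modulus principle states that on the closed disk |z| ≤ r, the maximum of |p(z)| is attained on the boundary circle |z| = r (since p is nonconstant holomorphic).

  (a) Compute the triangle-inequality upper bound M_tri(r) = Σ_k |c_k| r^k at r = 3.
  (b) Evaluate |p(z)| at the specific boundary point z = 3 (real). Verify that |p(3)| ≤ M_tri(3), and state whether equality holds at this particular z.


Coefficients: c_0 = 0, c_1 = -4, c_2 = -1, c_3 = 3, c_4 = -3. Radius r = 3.
Part (a). Triangle bound: M_tri(r) = Σ_k |c_k| r^k
  = |0|·3^0 + |-4|·3^1 + |-1|·3^2 + |3|·3^3 + |-3|·3^4
  = 0 + 12 + 9 + 81 + 243 = 345.
This bounds M(r) := max_{|z|=r} |p(z)| from above; equality holds iff all terms c_k z^k can be made to align in phase at a single z on |z|=r.
Part (b). At z = 3 (real, on the circle |z| = r):
  p(3) = (0)·3^0 + (-4)·3^1 + (-1)·3^2 + (3)·3^3 + (-3)·3^4 = -183.
  |p(3)| = 183.
Check: |p(3)| = 183 ≤ 345 = M_tri(3). ✓ Equality does not hold at z = 3 (the coefficients have mixed signs, so the terms do not all align in phase there).

M_tri(3) = 345; |p(3)| = 183; equality at z=3: no.
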